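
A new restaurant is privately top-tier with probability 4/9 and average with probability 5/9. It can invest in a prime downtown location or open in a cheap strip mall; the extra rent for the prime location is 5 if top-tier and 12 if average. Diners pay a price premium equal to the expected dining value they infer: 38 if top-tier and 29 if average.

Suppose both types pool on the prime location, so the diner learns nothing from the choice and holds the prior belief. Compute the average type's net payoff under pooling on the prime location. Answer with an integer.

Pooled price premium = 4/9·38 + 5/9·29 = 33.
average pays cost 12 for the prime location, so net payoff = 33 − 12 = 21.

21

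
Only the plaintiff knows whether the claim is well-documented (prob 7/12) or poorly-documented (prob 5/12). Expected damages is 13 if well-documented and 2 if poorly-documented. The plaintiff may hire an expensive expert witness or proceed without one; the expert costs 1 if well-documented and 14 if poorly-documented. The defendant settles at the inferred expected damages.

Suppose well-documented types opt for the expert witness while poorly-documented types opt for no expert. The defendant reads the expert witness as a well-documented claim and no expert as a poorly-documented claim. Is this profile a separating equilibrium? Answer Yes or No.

Yes

Under these beliefs, the expert witness earns settlement 13 and no expert earns settlement 2.
well-documented: the expert witness nets 13 − 1 = 12; no expert nets 2. well-documented prefers the expert witness.
poorly-documented: the expert witness nets 13 − 14 = -1; no expert nets 2. poorly-documented prefers no expert.
Neither type deviates, so the separating profile is an equilibrium.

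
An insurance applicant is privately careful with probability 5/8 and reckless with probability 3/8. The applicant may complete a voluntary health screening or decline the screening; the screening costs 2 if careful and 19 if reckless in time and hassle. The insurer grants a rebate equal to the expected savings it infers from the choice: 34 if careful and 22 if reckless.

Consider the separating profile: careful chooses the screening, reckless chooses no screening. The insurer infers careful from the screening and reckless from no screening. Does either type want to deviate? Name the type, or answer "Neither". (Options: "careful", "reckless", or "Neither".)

Neither

The screening pays 34; no screening pays 22.
careful: assigned the screening, nets 34 − 2 = 32; deviating to no screening nets 22.
reckless: assigned no screening, nets 22; deviating to the screening nets 34 − 19 = 15.
Both types strictly prefer their assigned action; no profitable deviation.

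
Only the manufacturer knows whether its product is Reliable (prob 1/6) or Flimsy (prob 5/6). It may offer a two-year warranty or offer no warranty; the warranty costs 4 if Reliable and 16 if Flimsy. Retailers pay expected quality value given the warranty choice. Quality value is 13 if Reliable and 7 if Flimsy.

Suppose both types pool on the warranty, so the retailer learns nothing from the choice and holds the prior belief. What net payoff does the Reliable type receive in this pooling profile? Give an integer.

4

Pooled price = 1/6·13 + 5/6·7 = 8.
Reliable pays cost 4 for the warranty, so net payoff = 8 − 4 = 4.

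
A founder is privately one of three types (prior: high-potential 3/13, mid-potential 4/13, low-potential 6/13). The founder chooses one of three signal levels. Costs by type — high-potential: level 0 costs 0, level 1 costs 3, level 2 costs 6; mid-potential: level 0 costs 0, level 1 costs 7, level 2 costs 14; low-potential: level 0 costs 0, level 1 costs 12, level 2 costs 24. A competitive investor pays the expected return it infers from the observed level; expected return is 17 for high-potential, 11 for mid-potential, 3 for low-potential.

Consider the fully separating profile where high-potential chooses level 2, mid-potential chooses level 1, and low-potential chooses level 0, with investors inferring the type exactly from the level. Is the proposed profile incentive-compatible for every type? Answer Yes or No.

Yes

Separating valuations: level 2 → 17, level 1 → 11, level 0 → 3.
high-potential (assigned level 2): level 0: 3 − 0 = 3; level 1: 11 − 3 = 8; level 2: 17 − 6 = 11. high-potential stays.
mid-potential (assigned level 1): level 0: 3 − 0 = 3; level 1: 11 − 7 = 4; level 2: 17 − 14 = 3. mid-potential stays.
low-potential (assigned level 0): level 0: 3 − 0 = 3; level 1: 11 − 12 = -1; level 2: 17 − 24 = -7. low-potential stays.
Every type prefers its assigned level; separation holds.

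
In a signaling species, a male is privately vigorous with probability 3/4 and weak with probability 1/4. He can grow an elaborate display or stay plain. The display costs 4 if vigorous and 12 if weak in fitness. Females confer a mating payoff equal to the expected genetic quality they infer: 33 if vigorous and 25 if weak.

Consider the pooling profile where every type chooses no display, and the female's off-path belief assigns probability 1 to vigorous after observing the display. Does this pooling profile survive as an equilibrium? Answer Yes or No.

On path, the female holds the prior and pays 3/4·33 + 1/4·25 = 31. Off path (the display), believing vigorous, it pays 33.
vigorous: no display nets 31; the display nets 33 − 4 = 29. vigorous stays.
weak: no display nets 31; the display nets 33 − 12 = 21. weak stays.
No type deviates, so pooling is sustained.

Yes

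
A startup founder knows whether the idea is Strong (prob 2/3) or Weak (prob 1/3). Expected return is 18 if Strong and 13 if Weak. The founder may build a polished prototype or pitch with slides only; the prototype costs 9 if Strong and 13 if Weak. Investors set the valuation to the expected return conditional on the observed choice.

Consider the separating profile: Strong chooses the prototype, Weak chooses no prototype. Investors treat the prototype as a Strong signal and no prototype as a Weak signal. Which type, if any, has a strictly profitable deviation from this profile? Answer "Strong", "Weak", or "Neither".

Strong

The prototype pays 18; no prototype pays 13.
Strong: assigned the prototype, nets 18 − 9 = 9; deviating to no prototype nets 13.
Weak: assigned no prototype, nets 13; deviating to the prototype nets 18 − 13 = 5.
The Strong type gains 4 by deviating.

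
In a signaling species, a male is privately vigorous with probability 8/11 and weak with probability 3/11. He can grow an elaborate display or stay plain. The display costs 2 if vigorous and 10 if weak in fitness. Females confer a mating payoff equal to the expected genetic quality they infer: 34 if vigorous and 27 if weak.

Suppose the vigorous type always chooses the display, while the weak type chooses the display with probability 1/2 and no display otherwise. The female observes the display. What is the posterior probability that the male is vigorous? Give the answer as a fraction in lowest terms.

P(the display) = (8/11)·1 + (3/11)·(1/2) = 19/22.
By Bayes' rule, P(vigorous | the display) = (8/11) / (19/22) = 16/19.

16/19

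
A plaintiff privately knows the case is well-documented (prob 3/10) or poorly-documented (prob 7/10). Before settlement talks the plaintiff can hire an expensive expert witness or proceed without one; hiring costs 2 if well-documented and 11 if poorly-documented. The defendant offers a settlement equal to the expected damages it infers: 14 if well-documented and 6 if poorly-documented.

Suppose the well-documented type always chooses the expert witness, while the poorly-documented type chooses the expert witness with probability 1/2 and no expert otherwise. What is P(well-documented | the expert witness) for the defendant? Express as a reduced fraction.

P(the expert witness) = (3/10)·1 + (7/10)·(1/2) = 13/20.
By Bayes' rule, P(well-documented | the expert witness) = (3/10) / (13/20) = 6/13.

6/13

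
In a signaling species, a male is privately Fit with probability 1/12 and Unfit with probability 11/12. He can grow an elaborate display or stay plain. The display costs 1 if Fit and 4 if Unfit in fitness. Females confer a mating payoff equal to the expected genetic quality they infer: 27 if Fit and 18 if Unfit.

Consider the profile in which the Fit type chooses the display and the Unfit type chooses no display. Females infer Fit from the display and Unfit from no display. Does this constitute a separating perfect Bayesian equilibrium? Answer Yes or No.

Under these beliefs, the display earns mating payoff 27 and no display earns mating payoff 18.
Fit: the display nets 27 − 1 = 26; no display nets 18. Fit prefers the display.
Unfit: the display nets 27 − 4 = 23; no display nets 18. Unfit would deviate to the display.
Unfit has a profitable deviation, so the profile is not an equilibrium.

No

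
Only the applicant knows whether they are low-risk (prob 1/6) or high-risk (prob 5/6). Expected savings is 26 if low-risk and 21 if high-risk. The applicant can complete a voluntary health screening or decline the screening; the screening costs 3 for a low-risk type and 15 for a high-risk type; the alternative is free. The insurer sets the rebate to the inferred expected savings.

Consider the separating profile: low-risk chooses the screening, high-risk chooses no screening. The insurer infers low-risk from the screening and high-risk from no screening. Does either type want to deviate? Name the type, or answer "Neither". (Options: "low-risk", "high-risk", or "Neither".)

Neither

The screening pays 26; no screening pays 21.
low-risk: assigned the screening, nets 26 − 3 = 23; deviating to no screening nets 21.
high-risk: assigned no screening, nets 21; deviating to the screening nets 26 − 15 = 11.
Both types strictly prefer their assigned action; no profitable deviation.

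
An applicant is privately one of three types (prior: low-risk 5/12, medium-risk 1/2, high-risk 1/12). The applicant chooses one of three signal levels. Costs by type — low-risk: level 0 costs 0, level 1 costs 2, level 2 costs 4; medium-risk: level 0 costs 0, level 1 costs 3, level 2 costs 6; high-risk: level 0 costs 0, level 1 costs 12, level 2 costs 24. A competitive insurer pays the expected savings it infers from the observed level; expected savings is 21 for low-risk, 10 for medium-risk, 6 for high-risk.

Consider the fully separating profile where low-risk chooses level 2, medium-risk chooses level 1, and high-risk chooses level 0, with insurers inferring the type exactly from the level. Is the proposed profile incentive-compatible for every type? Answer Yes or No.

No

Separating rebates: level 2 → 21, level 1 → 10, level 0 → 6.
low-risk (assigned level 2): level 0: 6 − 0 = 6; level 1: 10 − 2 = 8; level 2: 21 − 4 = 17. low-risk stays.
medium-risk (assigned level 1): level 0: 6 − 0 = 6; level 1: 10 − 3 = 7; level 2: 21 − 6 = 15. medium-risk prefers level 2.
high-risk (assigned level 0): level 0: 6 − 0 = 6; level 1: 10 − 12 = -2; level 2: 21 − 24 = -3. high-risk stays.
At least one type deviates; the separating profile fails.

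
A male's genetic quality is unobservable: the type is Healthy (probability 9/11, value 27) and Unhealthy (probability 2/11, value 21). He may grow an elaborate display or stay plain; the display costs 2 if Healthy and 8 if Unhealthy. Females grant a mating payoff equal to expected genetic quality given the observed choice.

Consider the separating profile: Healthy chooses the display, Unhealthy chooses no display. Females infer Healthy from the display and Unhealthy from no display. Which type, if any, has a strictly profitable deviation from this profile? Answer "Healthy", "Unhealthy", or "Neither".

Neither

The display pays 27; no display pays 21.
Healthy: assigned the display, nets 27 − 2 = 25; deviating to no display nets 21.
Unhealthy: assigned no display, nets 21; deviating to the display nets 27 − 8 = 19.
Both types strictly prefer their assigned action; no profitable deviation.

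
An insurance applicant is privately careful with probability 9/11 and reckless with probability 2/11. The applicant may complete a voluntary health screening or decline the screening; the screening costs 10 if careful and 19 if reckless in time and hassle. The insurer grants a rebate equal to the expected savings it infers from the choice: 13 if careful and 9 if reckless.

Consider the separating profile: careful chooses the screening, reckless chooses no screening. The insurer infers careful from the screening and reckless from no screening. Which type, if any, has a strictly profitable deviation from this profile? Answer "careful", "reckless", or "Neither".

The screening pays 13; no screening pays 9.
careful: assigned the screening, nets 13 − 10 = 3; deviating to no screening nets 9.
reckless: assigned no screening, nets 9; deviating to the screening nets 13 − 19 = -6.
The careful type gains 6 by deviating.

careful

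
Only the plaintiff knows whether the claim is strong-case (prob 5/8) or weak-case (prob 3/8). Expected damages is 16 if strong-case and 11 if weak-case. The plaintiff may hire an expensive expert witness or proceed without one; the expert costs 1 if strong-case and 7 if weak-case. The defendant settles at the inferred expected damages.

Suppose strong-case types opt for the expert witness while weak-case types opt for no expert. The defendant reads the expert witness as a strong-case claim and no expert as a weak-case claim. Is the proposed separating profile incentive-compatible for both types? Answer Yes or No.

Yes

Under these beliefs, the expert witness earns settlement 16 and no expert earns settlement 11.
strong-case: the expert witness nets 16 − 1 = 15; no expert nets 11. strong-case prefers the expert witness.
weak-case: the expert witness nets 16 − 7 = 9; no expert nets 11. weak-case prefers no expert.
Neither type deviates, so the separating profile is an equilibrium.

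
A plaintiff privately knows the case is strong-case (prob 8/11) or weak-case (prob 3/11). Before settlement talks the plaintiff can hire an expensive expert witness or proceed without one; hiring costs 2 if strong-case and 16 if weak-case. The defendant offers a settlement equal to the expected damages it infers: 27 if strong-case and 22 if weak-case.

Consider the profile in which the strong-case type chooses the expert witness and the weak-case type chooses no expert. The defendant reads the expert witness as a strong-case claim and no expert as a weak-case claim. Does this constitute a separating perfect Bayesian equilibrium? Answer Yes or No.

Under these beliefs, the expert witness earns settlement 27 and no expert earns settlement 22.
strong-case: the expert witness nets 27 − 2 = 25; no expert nets 22. strong-case prefers the expert witness.
weak-case: the expert witness nets 27 − 16 = 11; no expert nets 22. weak-case prefers no expert.
Neither type deviates, so the separating profile is an equilibrium.

Yes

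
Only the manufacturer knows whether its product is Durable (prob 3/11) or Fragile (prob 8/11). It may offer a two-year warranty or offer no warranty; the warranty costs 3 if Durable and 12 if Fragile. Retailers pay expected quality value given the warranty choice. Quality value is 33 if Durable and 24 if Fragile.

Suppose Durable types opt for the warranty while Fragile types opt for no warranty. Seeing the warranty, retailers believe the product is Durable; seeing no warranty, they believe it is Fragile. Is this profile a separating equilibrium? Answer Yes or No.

Under these beliefs, the warranty earns price 33 and no warranty earns price 24.
Durable: the warranty nets 33 − 3 = 30; no warranty nets 24. Durable prefers the warranty.
Fragile: the warranty nets 33 − 12 = 21; no warranty nets 24. Fragile prefers no warranty.
Neither type deviates, so the separating profile is an equilibrium.

Yes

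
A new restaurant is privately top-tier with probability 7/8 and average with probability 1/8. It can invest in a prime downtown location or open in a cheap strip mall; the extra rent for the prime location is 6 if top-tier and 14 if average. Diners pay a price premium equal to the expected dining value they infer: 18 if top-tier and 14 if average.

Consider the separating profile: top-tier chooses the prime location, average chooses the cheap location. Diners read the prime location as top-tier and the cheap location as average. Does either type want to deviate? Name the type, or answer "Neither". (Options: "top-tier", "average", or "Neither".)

The prime location pays 18; the cheap location pays 14.
top-tier: assigned the prime location, nets 18 − 6 = 12; deviating to the cheap location nets 14.
average: assigned the cheap location, nets 14; deviating to the prime location nets 18 − 14 = 4.
The top-tier type gains 2 by deviating.

top-tier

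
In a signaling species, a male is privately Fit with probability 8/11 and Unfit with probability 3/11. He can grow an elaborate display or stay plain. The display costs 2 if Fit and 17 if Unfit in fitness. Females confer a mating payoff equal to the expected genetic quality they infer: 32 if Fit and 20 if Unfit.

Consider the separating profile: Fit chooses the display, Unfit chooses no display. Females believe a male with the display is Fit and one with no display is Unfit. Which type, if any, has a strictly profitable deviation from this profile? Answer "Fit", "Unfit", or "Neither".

The display pays 32; no display pays 20.
Fit: assigned the display, nets 32 − 2 = 30; deviating to no display nets 20.
Unfit: assigned no display, nets 20; deviating to the display nets 32 − 17 = 15.
Both types strictly prefer their assigned action; no profitable deviation.

Neither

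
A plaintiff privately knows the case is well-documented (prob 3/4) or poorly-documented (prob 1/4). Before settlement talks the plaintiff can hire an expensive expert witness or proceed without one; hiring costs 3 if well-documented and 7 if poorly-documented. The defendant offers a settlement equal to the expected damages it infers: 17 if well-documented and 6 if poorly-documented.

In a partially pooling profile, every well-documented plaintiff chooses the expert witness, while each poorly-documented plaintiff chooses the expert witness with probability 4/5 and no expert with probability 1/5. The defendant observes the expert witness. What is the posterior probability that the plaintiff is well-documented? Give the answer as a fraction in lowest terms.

15/19

P(the expert witness) = (3/4)·1 + (1/4)·(4/5) = 19/20.
By Bayes' rule, P(well-documented | the expert witness) = (3/4) / (19/20) = 15/19.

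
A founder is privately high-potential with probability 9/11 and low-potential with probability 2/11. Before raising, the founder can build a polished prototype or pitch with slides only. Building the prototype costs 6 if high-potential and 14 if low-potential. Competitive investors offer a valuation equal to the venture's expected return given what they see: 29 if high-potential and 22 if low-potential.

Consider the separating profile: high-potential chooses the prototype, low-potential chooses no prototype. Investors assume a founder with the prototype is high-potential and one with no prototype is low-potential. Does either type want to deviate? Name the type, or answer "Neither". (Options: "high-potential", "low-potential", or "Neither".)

The prototype pays 29; no prototype pays 22.
high-potential: assigned the prototype, nets 29 − 6 = 23; deviating to no prototype nets 22.
low-potential: assigned no prototype, nets 22; deviating to the prototype nets 29 − 14 = 15.
Both types strictly prefer their assigned action; no profitable deviation.

Neither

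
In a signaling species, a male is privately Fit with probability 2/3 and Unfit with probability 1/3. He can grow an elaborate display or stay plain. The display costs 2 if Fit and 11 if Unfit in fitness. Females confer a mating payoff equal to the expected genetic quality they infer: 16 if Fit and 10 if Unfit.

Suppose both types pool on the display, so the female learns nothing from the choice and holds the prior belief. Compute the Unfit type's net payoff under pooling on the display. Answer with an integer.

Pooled mating payoff = 2/3·16 + 1/3·10 = 14.
Unfit pays cost 11 for the display, so net payoff = 14 − 11 = 3.

3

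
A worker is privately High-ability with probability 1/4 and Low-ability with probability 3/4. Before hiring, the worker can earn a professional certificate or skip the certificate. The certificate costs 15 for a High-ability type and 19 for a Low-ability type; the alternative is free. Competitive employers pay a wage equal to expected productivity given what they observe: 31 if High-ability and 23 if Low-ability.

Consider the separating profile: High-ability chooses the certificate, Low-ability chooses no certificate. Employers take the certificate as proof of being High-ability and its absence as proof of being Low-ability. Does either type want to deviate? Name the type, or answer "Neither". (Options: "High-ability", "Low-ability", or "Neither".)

High-ability

The certificate pays 31; no certificate pays 23.
High-ability: assigned the certificate, nets 31 − 15 = 16; deviating to no certificate nets 23.
Low-ability: assigned no certificate, nets 23; deviating to the certificate nets 31 − 19 = 12.
The High-ability type gains 7 by deviating.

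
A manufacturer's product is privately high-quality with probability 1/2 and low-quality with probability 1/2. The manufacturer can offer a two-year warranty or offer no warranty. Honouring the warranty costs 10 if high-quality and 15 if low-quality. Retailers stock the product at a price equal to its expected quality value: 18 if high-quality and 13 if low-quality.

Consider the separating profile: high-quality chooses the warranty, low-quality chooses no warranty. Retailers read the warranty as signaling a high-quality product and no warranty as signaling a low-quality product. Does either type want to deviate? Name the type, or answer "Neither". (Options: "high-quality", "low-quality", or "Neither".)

The warranty pays 18; no warranty pays 13.
high-quality: assigned the warranty, nets 18 − 10 = 8; deviating to no warranty nets 13.
low-quality: assigned no warranty, nets 13; deviating to the warranty nets 18 − 15 = 3.
The high-quality type gains 5 by deviating.

high-quality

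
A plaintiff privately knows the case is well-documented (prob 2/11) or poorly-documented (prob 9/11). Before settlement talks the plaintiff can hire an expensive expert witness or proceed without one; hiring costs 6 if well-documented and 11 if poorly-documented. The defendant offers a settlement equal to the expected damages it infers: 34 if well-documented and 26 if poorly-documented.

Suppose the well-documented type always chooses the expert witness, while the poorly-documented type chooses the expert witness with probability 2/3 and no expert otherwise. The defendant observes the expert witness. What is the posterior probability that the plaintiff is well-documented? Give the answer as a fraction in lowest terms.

1/4

P(the expert witness) = (2/11)·1 + (9/11)·(2/3) = 8/11.
By Bayes' rule, P(well-documented | the expert witness) = (2/11) / (8/11) = 1/4.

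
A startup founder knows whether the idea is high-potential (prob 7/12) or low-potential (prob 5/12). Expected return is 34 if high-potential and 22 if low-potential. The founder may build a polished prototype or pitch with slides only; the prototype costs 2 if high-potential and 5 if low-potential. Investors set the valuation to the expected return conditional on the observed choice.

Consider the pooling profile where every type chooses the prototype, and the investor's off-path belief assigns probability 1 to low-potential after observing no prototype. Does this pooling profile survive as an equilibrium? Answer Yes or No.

Yes

On path, the investor holds the prior and pays 7/12·34 + 5/12·22 = 29. Off path (no prototype), believing low-potential, it pays 22.
high-potential: the prototype nets 29 − 2 = 27; no prototype nets 22. high-potential stays.
low-potential: the prototype nets 29 − 5 = 24; no prototype nets 22. low-potential stays.
No type deviates, so pooling is sustained.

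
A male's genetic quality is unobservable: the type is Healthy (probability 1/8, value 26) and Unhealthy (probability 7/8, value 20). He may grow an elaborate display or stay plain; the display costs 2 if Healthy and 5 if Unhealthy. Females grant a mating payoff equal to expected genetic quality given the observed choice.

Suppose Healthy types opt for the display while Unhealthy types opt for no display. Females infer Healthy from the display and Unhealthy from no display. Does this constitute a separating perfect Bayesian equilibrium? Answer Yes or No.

No

Under these beliefs, the display earns mating payoff 26 and no display earns mating payoff 20.
Healthy: the display nets 26 − 2 = 24; no display nets 20. Healthy prefers the display.
Unhealthy: the display nets 26 − 5 = 21; no display nets 20. Unhealthy would deviate to the display.
Unhealthy has a profitable deviation, so the profile is not an equilibrium.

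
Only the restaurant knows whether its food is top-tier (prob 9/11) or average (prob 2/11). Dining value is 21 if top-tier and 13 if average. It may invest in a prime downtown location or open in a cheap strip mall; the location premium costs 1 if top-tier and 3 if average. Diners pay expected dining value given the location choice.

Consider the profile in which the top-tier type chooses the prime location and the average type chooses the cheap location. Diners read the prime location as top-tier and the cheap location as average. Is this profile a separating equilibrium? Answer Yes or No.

Under these beliefs, the prime location earns price premium 21 and the cheap location earns price premium 13.
top-tier: the prime location nets 21 − 1 = 20; the cheap location nets 13. top-tier prefers the prime location.
average: the prime location nets 21 − 3 = 18; the cheap location nets 13. average would deviate to the prime location.
average has a profitable deviation, so the profile is not an equilibrium.

No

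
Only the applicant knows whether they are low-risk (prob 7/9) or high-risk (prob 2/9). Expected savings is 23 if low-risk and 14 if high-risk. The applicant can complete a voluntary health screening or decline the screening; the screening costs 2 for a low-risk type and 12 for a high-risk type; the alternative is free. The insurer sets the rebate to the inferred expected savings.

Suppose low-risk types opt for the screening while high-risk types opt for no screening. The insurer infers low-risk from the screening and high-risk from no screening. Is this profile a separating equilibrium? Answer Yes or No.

Yes

Under these beliefs, the screening earns rebate 23 and no screening earns rebate 14.
low-risk: the screening nets 23 − 2 = 21; no screening nets 14. low-risk prefers the screening.
high-risk: the screening nets 23 − 12 = 11; no screening nets 14. high-risk prefers no screening.
Neither type deviates, so the separating profile is an equilibrium.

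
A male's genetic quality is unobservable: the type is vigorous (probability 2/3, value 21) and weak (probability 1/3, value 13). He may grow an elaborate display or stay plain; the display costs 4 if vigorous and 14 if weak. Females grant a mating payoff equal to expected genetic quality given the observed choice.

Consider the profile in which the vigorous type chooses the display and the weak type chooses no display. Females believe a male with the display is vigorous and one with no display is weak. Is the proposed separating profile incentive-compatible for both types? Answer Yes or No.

Under these beliefs, the display earns mating payoff 21 and no display earns mating payoff 13.
vigorous: the display nets 21 − 4 = 17; no display nets 13. vigorous prefers the display.
weak: the display nets 21 − 14 = 7; no display nets 13. weak prefers no display.
Neither type deviates, so the separating profile is an equilibrium.

Yes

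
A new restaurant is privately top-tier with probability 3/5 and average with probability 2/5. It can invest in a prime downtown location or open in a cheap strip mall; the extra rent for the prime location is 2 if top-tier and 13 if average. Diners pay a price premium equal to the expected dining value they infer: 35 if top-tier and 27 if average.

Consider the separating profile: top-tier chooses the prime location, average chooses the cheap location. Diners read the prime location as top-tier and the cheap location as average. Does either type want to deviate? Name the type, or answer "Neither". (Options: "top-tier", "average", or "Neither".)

The prime location pays 35; the cheap location pays 27.
top-tier: assigned the prime location, nets 35 − 2 = 33; deviating to the cheap location nets 27.
average: assigned the cheap location, nets 27; deviating to the prime location nets 35 − 13 = 22.
Both types strictly prefer their assigned action; no profitable deviation.

Neither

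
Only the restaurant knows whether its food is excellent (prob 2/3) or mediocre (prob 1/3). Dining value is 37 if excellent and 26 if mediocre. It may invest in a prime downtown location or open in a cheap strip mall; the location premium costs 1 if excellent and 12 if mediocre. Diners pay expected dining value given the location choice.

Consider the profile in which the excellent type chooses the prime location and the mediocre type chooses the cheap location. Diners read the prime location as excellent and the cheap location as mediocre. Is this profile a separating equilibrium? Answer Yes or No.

Yes

Under these beliefs, the prime location earns price premium 37 and the cheap location earns price premium 26.
excellent: the prime location nets 37 − 1 = 36; the cheap location nets 26. excellent prefers the prime location.
mediocre: the prime location nets 37 − 12 = 25; the cheap location nets 26. mediocre prefers the cheap location.
Neither type deviates, so the separating profile is an equilibrium.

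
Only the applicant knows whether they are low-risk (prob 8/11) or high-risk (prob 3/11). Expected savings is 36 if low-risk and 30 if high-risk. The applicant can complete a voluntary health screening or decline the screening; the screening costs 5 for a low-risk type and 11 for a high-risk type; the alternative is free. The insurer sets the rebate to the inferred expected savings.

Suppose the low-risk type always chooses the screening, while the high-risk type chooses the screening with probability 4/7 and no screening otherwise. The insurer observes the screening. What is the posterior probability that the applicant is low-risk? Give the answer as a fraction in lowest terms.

P(the screening) = (8/11)·1 + (3/11)·(4/7) = 68/77.
By Bayes' rule, P(low-risk | the screening) = (8/11) / (68/77) = 14/17.

14/17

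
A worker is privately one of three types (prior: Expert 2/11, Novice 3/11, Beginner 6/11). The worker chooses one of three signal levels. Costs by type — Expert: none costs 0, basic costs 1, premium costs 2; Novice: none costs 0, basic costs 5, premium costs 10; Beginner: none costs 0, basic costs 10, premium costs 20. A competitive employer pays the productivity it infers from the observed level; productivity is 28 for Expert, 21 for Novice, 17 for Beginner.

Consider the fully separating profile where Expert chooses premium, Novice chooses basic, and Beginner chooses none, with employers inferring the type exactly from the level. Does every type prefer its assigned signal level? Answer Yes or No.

No

Separating wages: premium → 28, basic → 21, none → 17.
Expert (assigned premium): none: 17 − 0 = 17; basic: 21 − 1 = 20; premium: 28 − 2 = 26. Expert stays.
Novice (assigned basic): none: 17 − 0 = 17; basic: 21 − 5 = 16; premium: 28 − 10 = 18. Novice prefers premium.
Beginner (assigned none): none: 17 − 0 = 17; basic: 21 − 10 = 11; premium: 28 − 20 = 8. Beginner stays.
At least one type deviates; the separating profile fails.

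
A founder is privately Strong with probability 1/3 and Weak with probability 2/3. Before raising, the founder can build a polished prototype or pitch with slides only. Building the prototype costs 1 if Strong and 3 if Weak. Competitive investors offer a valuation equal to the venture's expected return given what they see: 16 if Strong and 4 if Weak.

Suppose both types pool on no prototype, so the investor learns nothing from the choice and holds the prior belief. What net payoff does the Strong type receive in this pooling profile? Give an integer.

Pooled valuation = 1/3·16 + 2/3·4 = 8.
Strong pays no cost for no prototype, so net payoff = 8.

8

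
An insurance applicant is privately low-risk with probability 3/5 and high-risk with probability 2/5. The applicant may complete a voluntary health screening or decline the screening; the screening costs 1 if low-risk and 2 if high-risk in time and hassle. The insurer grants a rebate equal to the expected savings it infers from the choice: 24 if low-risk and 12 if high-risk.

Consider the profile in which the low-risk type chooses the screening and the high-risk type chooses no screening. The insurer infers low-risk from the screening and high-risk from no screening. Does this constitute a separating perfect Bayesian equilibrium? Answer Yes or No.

Under these beliefs, the screening earns rebate 24 and no screening earns rebate 12.
low-risk: the screening nets 24 − 1 = 23; no screening nets 12. low-risk prefers the screening.
high-risk: the screening nets 24 − 2 = 22; no screening nets 12. high-risk would deviate to the screening.
high-risk has a profitable deviation, so the profile is not an equilibrium.

No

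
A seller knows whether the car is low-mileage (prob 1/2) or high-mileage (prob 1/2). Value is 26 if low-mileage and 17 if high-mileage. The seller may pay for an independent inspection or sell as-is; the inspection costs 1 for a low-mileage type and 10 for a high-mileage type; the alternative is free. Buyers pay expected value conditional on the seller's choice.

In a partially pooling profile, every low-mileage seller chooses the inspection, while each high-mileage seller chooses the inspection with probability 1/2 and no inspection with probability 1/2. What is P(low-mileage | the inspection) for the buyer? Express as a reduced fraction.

2/3

P(the inspection) = (1/2)·1 + (1/2)·(1/2) = 3/4.
By Bayes' rule, P(low-mileage | the inspection) = (1/2) / (3/4) = 2/3.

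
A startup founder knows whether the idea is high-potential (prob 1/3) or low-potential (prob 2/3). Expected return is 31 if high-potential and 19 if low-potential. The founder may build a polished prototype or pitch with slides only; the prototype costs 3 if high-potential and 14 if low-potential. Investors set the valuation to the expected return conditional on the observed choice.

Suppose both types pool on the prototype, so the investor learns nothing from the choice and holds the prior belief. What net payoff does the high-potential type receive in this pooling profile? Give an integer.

20

Pooled valuation = 1/3·31 + 2/3·19 = 23.
high-potential pays cost 3 for the prototype, so net payoff = 23 − 3 = 20.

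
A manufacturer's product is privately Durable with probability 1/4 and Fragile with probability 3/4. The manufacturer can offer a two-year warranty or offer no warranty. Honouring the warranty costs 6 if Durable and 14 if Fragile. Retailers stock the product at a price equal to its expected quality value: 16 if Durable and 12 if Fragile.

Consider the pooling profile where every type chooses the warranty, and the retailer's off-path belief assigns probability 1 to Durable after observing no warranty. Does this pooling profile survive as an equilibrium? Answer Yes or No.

On path, the retailer holds the prior and pays 1/4·16 + 3/4·12 = 13. Off path (no warranty), believing Durable, it pays 16.
Durable: the warranty nets 13 − 6 = 7; no warranty nets 16. Durable would deviate.
Fragile: the warranty nets 13 − 14 = -1; no warranty nets 16. Fragile would deviate.
A type deviates, so pooling fails.

No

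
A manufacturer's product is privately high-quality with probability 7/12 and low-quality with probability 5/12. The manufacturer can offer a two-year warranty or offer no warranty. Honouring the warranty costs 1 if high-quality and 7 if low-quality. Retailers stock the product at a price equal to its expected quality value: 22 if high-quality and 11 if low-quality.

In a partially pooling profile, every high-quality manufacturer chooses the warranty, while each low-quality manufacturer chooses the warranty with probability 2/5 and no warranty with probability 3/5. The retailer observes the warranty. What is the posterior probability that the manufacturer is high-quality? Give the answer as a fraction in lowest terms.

P(the warranty) = (7/12)·1 + (5/12)·(2/5) = 3/4.
By Bayes' rule, P(high-quality | the warranty) = (7/12) / (3/4) = 7/9.

7/9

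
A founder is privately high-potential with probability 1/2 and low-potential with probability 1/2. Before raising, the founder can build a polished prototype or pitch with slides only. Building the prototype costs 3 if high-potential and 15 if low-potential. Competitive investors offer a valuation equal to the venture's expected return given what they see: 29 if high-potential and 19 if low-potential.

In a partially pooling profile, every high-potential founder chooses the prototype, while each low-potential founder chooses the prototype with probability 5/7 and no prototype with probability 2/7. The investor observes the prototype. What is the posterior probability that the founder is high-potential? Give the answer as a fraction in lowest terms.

7/12

P(the prototype) = (1/2)·1 + (1/2)·(5/7) = 6/7.
By Bayes' rule, P(high-potential | the prototype) = (1/2) / (6/7) = 7/12.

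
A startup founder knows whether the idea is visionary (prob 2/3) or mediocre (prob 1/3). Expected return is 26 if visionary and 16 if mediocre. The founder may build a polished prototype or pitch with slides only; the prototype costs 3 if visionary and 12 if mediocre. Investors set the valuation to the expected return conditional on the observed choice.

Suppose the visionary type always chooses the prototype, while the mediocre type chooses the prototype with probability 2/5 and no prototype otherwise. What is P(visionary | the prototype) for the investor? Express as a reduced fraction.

5/6

P(the prototype) = (2/3)·1 + (1/3)·(2/5) = 4/5.
By Bayes' rule, P(visionary | the prototype) = (2/3) / (4/5) = 5/6.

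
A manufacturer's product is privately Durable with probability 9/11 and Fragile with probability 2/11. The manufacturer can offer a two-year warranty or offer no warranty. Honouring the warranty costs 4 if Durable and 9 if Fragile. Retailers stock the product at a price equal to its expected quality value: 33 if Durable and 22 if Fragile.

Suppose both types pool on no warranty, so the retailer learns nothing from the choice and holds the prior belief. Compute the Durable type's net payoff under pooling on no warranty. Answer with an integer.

Pooled price = 9/11·33 + 2/11·22 = 31.
Durable pays no cost for no warranty, so net payoff = 31.

31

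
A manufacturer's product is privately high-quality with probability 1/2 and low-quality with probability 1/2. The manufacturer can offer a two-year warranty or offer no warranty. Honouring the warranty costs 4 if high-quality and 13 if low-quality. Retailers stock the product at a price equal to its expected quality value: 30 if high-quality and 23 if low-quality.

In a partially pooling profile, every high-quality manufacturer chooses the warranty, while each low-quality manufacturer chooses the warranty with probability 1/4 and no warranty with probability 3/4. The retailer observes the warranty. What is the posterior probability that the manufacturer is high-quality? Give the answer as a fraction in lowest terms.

P(the warranty) = (1/2)·1 + (1/2)·(1/4) = 5/8.
By Bayes' rule, P(high-quality | the warranty) = (1/2) / (5/8) = 4/5.

4/5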